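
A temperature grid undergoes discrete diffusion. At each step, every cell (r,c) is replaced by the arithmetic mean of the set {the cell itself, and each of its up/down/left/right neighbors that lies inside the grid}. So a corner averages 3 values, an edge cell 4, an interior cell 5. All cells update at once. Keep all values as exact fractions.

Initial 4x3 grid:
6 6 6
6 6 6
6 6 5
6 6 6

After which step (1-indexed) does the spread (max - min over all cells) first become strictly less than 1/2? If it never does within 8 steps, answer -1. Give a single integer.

Answer: 1

Derivation:
Step 1: max=6, min=17/3, spread=1/3
  -> spread < 1/2 first at step 1
Step 2: max=6, min=689/120, spread=31/120
Step 3: max=6, min=6269/1080, spread=211/1080
Step 4: max=10753/1800, min=631103/108000, spread=14077/108000
Step 5: max=644317/108000, min=5691593/972000, spread=5363/48600
Step 6: max=357131/60000, min=171219191/29160000, spread=93859/1166400
Step 7: max=577863533/97200000, min=10287325519/1749600000, spread=4568723/69984000
Step 8: max=17314381111/2916000000, min=618075564371/104976000000, spread=8387449/167961600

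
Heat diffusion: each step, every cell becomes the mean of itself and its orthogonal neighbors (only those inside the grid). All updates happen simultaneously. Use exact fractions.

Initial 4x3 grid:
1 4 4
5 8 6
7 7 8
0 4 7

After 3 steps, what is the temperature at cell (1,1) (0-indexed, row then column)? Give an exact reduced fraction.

Step 1: cell (1,1) = 6
Step 2: cell (1,1) = 144/25
Step 3: cell (1,1) = 10803/2000
Full grid after step 3:
  1969/432 23687/4800 2267/432
  17989/3600 10803/2000 21239/3600
  18059/3600 2867/500 22009/3600
  5309/1080 4277/800 3227/540

Answer: 10803/2000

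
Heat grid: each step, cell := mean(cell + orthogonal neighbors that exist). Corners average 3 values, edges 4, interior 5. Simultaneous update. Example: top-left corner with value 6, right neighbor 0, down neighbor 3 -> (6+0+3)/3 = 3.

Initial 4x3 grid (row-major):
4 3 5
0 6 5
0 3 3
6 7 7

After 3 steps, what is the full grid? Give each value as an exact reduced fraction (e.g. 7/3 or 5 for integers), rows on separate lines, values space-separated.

Answer: 6749/2160 27127/7200 8939/2160
22937/7200 10943/3000 31037/7200
25007/7200 8207/2000 32707/7200
4399/1080 21893/4800 2677/540

Derivation:
After step 1:
  7/3 9/2 13/3
  5/2 17/5 19/4
  9/4 19/5 9/2
  13/3 23/4 17/3
After step 2:
  28/9 437/120 163/36
  629/240 379/100 1019/240
  773/240 197/50 1123/240
  37/9 391/80 191/36
After step 3:
  6749/2160 27127/7200 8939/2160
  22937/7200 10943/3000 31037/7200
  25007/7200 8207/2000 32707/7200
  4399/1080 21893/4800 2677/540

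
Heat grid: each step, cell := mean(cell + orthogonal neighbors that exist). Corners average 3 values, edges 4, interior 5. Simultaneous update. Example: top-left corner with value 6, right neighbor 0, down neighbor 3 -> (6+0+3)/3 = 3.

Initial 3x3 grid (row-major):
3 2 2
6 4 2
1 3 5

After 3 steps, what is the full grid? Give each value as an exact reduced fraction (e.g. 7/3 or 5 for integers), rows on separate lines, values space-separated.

After step 1:
  11/3 11/4 2
  7/2 17/5 13/4
  10/3 13/4 10/3
After step 2:
  119/36 709/240 8/3
  139/40 323/100 719/240
  121/36 799/240 59/18
After step 3:
  7009/2160 43763/14400 517/180
  8023/2400 19181/6000 43813/14400
  7319/2160 47513/14400 3457/1080

Answer: 7009/2160 43763/14400 517/180
8023/2400 19181/6000 43813/14400
7319/2160 47513/14400 3457/1080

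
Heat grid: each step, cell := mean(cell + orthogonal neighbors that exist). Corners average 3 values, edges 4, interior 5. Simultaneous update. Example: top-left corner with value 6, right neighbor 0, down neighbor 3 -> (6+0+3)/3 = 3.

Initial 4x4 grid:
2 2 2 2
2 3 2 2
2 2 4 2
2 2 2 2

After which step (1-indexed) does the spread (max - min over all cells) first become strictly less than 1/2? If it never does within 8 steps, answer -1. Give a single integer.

Answer: 3

Derivation:
Step 1: max=13/5, min=2, spread=3/5
Step 2: max=63/25, min=2, spread=13/25
Step 3: max=1403/600, min=767/360, spread=187/900
  -> spread < 1/2 first at step 3
Step 4: max=34853/15000, min=5191/2400, spread=9637/60000
Step 5: max=77267/33750, min=706553/324000, spread=176051/1620000
Step 6: max=2779133/1215000, min=21383147/9720000, spread=849917/9720000
Step 7: max=331482317/145800000, min=641586227/291600000, spread=21378407/291600000
Step 8: max=4963828729/2187000000, min=19315242719/8748000000, spread=540072197/8748000000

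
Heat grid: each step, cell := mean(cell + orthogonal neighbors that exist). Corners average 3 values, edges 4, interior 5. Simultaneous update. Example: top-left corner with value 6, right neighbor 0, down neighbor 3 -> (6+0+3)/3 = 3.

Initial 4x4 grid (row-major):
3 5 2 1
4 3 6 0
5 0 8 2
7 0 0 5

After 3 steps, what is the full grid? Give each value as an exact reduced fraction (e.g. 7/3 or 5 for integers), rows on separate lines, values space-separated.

After step 1:
  4 13/4 7/2 1
  15/4 18/5 19/5 9/4
  4 16/5 16/5 15/4
  4 7/4 13/4 7/3
After step 2:
  11/3 287/80 231/80 9/4
  307/80 88/25 327/100 27/10
  299/80 63/20 86/25 173/60
  13/4 61/20 79/30 28/9
After step 3:
  1331/360 8197/2400 2399/800 209/80
  8857/2400 3473/1000 6327/2000 3331/1200
  559/160 6759/2000 4613/1500 10921/3600
  803/240 145/48 11011/3600 1553/540

Answer: 1331/360 8197/2400 2399/800 209/80
8857/2400 3473/1000 6327/2000 3331/1200
559/160 6759/2000 4613/1500 10921/3600
803/240 145/48 11011/3600 1553/540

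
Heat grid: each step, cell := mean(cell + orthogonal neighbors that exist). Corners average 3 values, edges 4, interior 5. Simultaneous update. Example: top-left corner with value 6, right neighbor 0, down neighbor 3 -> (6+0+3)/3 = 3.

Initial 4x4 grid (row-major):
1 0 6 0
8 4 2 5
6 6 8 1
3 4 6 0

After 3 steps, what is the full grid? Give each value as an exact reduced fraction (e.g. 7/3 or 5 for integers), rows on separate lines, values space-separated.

Answer: 173/48 8527/2400 22261/7200 1361/432
5221/1200 8077/2000 23371/6000 11453/3600
17431/3600 5737/1200 4861/1200 13261/3600
10691/2160 33707/7200 30467/7200 7631/2160

Derivation:
After step 1:
  3 11/4 2 11/3
  19/4 4 5 2
  23/4 28/5 23/5 7/2
  13/3 19/4 9/2 7/3
After step 2:
  7/2 47/16 161/48 23/9
  35/8 221/50 88/25 85/24
  613/120 247/50 116/25 373/120
  89/18 1151/240 971/240 31/9
After step 3:
  173/48 8527/2400 22261/7200 1361/432
  5221/1200 8077/2000 23371/6000 11453/3600
  17431/3600 5737/1200 4861/1200 13261/3600
  10691/2160 33707/7200 30467/7200 7631/2160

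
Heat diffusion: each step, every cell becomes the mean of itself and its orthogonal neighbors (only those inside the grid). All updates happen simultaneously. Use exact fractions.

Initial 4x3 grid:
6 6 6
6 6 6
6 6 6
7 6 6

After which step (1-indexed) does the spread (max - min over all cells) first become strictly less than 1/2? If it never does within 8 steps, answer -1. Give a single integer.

Answer: 1

Derivation:
Step 1: max=19/3, min=6, spread=1/3
  -> spread < 1/2 first at step 1
Step 2: max=113/18, min=6, spread=5/18
Step 3: max=1337/216, min=6, spread=41/216
Step 4: max=159737/25920, min=6, spread=4217/25920
Step 5: max=9540349/1555200, min=43279/7200, spread=38417/311040
Step 6: max=571072211/93312000, min=866597/144000, spread=1903471/18662400
Step 7: max=34193309089/5598720000, min=26035759/4320000, spread=18038617/223948800
Step 8: max=2048807382851/335923200000, min=2345726759/388800000, spread=883978523/13436928000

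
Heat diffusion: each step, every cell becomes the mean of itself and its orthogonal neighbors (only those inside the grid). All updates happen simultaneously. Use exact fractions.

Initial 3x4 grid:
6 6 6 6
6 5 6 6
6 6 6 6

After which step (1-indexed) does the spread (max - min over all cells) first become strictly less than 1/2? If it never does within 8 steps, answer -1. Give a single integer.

Answer: 1

Derivation:
Step 1: max=6, min=23/4, spread=1/4
  -> spread < 1/2 first at step 1
Step 2: max=6, min=577/100, spread=23/100
Step 3: max=2387/400, min=27989/4800, spread=131/960
Step 4: max=42809/7200, min=252649/43200, spread=841/8640
Step 5: max=8546627/1440000, min=101137949/17280000, spread=56863/691200
Step 6: max=76770457/12960000, min=911585659/155520000, spread=386393/6220800
Step 7: max=30683641187/5184000000, min=364854276869/62208000000, spread=26795339/497664000
Step 8: max=1839153850333/311040000000, min=21911064285871/3732480000000, spread=254051069/5971968000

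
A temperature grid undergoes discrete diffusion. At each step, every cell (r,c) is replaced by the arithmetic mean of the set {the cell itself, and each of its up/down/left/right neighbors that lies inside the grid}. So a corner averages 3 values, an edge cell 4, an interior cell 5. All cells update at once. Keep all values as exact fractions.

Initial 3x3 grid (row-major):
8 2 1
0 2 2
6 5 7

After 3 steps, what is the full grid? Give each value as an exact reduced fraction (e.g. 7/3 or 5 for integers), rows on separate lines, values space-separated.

Answer: 6797/2160 14723/4800 5857/2160
727/200 19403/6000 11911/3600
2053/540 3559/900 989/270

Derivation:
After step 1:
  10/3 13/4 5/3
  4 11/5 3
  11/3 5 14/3
After step 2:
  127/36 209/80 95/36
  33/10 349/100 173/60
  38/9 233/60 38/9
After step 3:
  6797/2160 14723/4800 5857/2160
  727/200 19403/6000 11911/3600
  2053/540 3559/900 989/270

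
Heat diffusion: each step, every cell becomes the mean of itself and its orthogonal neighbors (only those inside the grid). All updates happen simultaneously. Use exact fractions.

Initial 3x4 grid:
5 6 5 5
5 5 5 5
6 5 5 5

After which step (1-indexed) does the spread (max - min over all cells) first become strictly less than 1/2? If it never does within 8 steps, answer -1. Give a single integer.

Step 1: max=16/3, min=5, spread=1/3
  -> spread < 1/2 first at step 1
Step 2: max=1267/240, min=5, spread=67/240
Step 3: max=11387/2160, min=241/48, spread=271/1080
Step 4: max=679999/129600, min=12121/2400, spread=5093/25920
Step 5: max=40691501/7776000, min=1094611/216000, spread=257101/1555200
Step 6: max=2434453999/466560000, min=32947967/6480000, spread=497603/3732480
Step 7: max=145762037141/27993600000, min=330246113/64800000, spread=123828653/1119744000
Step 8: max=8729221884319/1679616000000, min=29782295413/5832000000, spread=1215366443/13436928000

Answer: 1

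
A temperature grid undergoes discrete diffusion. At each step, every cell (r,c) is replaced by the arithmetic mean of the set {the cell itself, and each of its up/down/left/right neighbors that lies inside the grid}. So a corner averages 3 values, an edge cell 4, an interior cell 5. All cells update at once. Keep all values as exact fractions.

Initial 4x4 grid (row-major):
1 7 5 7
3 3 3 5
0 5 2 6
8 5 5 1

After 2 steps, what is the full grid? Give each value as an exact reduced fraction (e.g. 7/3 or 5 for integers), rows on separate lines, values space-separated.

After step 1:
  11/3 4 11/2 17/3
  7/4 21/5 18/5 21/4
  4 3 21/5 7/2
  13/3 23/4 13/4 4
After step 2:
  113/36 521/120 563/120 197/36
  817/240 331/100 91/20 1081/240
  157/48 423/100 351/100 339/80
  169/36 49/12 43/10 43/12

Answer: 113/36 521/120 563/120 197/36
817/240 331/100 91/20 1081/240
157/48 423/100 351/100 339/80
169/36 49/12 43/10 43/12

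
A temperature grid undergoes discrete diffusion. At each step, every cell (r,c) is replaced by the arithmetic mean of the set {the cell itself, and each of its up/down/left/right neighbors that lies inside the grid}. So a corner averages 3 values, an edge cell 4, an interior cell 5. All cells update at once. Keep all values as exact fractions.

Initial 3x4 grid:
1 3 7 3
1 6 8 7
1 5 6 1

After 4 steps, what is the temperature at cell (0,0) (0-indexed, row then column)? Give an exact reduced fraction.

Step 1: cell (0,0) = 5/3
Step 2: cell (0,0) = 49/18
Step 3: cell (0,0) = 6751/2160
Step 4: cell (0,0) = 454463/129600
Full grid after step 4:
  454463/129600 27629/6750 133181/27000 672773/129600
  329963/96000 501751/120000 1752103/360000 4526297/864000
  463663/129600 444439/108000 524849/108000 657773/129600

Answer: 454463/129600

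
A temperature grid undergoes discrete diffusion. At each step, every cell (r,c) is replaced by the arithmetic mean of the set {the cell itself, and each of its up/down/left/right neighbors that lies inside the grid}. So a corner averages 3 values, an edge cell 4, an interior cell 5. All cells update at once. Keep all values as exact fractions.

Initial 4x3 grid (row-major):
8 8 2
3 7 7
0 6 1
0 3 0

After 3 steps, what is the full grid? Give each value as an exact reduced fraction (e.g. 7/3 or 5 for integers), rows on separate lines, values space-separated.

Answer: 2993/540 26539/4800 2953/540
32801/7200 9711/2000 33001/7200
7777/2400 19613/6000 25031/7200
397/180 34957/14400 673/270

Derivation:
After step 1:
  19/3 25/4 17/3
  9/2 31/5 17/4
  9/4 17/5 7/2
  1 9/4 4/3
After step 2:
  205/36 489/80 97/18
  1157/240 123/25 1177/240
  223/80 88/25 749/240
  11/6 479/240 85/36
After step 3:
  2993/540 26539/4800 2953/540
  32801/7200 9711/2000 33001/7200
  7777/2400 19613/6000 25031/7200
  397/180 34957/14400 673/270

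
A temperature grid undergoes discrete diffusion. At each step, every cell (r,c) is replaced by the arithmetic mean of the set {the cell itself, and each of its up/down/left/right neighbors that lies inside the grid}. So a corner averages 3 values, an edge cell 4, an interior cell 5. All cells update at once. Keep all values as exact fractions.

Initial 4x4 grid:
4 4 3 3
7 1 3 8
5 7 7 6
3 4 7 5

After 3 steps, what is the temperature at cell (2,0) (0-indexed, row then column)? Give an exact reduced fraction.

Step 1: cell (2,0) = 11/2
Step 2: cell (2,0) = 371/80
Step 3: cell (2,0) = 11719/2400
Full grid after step 3:
  767/180 3199/800 29983/7200 9559/2160
  10607/2400 2267/500 27889/6000 17939/3600
  11719/2400 391/80 5383/1000 2259/400
  3481/720 3121/600 3341/600 425/72

Answer: 11719/2400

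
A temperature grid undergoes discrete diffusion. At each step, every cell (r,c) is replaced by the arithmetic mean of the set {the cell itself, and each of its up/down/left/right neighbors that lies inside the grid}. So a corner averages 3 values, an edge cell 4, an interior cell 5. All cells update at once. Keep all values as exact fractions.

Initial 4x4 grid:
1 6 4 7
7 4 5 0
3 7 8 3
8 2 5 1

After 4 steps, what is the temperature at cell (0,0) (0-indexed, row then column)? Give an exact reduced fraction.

Step 1: cell (0,0) = 14/3
Step 2: cell (0,0) = 73/18
Step 3: cell (0,0) = 10153/2160
Step 4: cell (0,0) = 296683/64800
Full grid after step 4:
  296683/64800 1013341/216000 188657/43200 69619/16200
  263659/54000 833293/180000 2053/450 177059/43200
  263429/54000 444067/90000 52183/12000 99151/24000
  163951/32400 511363/108000 160109/36000 85637/21600

Answer: 296683/64800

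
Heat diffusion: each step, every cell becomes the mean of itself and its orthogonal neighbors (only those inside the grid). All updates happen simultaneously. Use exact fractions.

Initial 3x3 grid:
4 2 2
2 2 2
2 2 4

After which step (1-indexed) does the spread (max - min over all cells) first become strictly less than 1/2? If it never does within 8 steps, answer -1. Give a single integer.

Answer: 2

Derivation:
Step 1: max=8/3, min=2, spread=2/3
Step 2: max=23/9, min=55/24, spread=19/72
  -> spread < 1/2 first at step 2
Step 3: max=3449/1440, min=83/36, spread=43/480
Step 4: max=15487/6480, min=202903/86400, spread=10771/259200
Step 5: max=12289241/5184000, min=305083/129600, spread=85921/5184000
Step 6: max=55236703/23328000, min=734163127/311040000, spread=6978739/933120000
Step 7: max=44139600569/18662400000, min=4591255007/1944000000, spread=317762509/93312000000
Step 8: max=275793062929/116640000000, min=2645868105943/1119744000000, spread=8726490877/5598720000000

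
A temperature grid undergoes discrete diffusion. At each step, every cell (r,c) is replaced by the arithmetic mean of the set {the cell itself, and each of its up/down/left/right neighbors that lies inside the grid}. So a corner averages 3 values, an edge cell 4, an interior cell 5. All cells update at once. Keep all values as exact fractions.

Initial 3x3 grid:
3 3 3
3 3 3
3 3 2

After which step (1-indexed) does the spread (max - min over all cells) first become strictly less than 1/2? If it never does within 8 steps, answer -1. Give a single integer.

Answer: 1

Derivation:
Step 1: max=3, min=8/3, spread=1/3
  -> spread < 1/2 first at step 1
Step 2: max=3, min=49/18, spread=5/18
Step 3: max=3, min=607/216, spread=41/216
Step 4: max=1069/360, min=36749/12960, spread=347/2592
Step 5: max=10643/3600, min=2225863/777600, spread=2921/31104
Step 6: max=1270517/432000, min=134139461/46656000, spread=24611/373248
Step 7: max=28503259/9720000, min=8079357967/2799360000, spread=207329/4478976
Step 8: max=1516398401/518400000, min=485854847549/167961600000, spread=1746635/53747712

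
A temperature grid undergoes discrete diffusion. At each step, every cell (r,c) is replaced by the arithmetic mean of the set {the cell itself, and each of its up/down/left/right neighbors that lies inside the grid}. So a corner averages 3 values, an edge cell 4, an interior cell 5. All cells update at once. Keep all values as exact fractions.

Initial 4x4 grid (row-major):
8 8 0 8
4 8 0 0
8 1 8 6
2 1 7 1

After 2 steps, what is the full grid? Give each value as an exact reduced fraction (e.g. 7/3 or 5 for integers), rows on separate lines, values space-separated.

Answer: 59/9 313/60 119/30 61/18
1297/240 128/25 193/50 787/240
1177/240 203/50 104/25 979/240
61/18 119/30 241/60 38/9

Derivation:
After step 1:
  20/3 6 4 8/3
  7 21/5 16/5 7/2
  15/4 26/5 22/5 15/4
  11/3 11/4 17/4 14/3
After step 2:
  59/9 313/60 119/30 61/18
  1297/240 128/25 193/50 787/240
  1177/240 203/50 104/25 979/240
  61/18 119/30 241/60 38/9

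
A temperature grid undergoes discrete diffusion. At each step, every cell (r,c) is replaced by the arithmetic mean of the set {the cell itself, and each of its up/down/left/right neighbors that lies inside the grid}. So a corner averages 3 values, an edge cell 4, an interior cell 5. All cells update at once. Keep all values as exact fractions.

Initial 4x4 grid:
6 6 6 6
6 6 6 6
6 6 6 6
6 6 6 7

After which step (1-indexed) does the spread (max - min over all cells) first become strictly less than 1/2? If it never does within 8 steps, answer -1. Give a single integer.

Answer: 1

Derivation:
Step 1: max=19/3, min=6, spread=1/3
  -> spread < 1/2 first at step 1
Step 2: max=113/18, min=6, spread=5/18
Step 3: max=1337/216, min=6, spread=41/216
Step 4: max=39923/6480, min=6, spread=1043/6480
Step 5: max=1191953/194400, min=6, spread=25553/194400
Step 6: max=35663459/5832000, min=108079/18000, spread=645863/5832000
Step 7: max=1067401691/174960000, min=720971/120000, spread=16225973/174960000
Step 8: max=31970277983/5248800000, min=324701/54000, spread=409340783/5248800000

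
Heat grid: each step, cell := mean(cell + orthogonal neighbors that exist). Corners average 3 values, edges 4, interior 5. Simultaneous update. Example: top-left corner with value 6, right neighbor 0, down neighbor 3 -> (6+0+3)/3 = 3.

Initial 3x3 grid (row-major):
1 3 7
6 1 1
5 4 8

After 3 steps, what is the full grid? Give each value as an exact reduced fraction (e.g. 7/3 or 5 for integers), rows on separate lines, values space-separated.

Answer: 1453/432 821/240 1541/432
10577/2880 1111/300 1233/320
581/144 5911/1440 1783/432

Derivation:
After step 1:
  10/3 3 11/3
  13/4 3 17/4
  5 9/2 13/3
After step 2:
  115/36 13/4 131/36
  175/48 18/5 61/16
  17/4 101/24 157/36
After step 3:
  1453/432 821/240 1541/432
  10577/2880 1111/300 1233/320
  581/144 5911/1440 1783/432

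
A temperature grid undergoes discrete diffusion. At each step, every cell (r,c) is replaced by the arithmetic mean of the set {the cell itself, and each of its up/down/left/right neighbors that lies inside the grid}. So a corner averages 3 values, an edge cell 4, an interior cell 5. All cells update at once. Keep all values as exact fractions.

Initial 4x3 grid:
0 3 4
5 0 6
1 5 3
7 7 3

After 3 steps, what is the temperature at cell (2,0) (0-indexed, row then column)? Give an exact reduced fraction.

Answer: 191/48

Derivation:
Step 1: cell (2,0) = 9/2
Step 2: cell (2,0) = 71/20
Step 3: cell (2,0) = 191/48
Full grid after step 3:
  5923/2160 2621/960 7313/2160
  2041/720 1369/400 1213/360
  191/48 563/150 299/72
  1567/360 6643/1440 2333/540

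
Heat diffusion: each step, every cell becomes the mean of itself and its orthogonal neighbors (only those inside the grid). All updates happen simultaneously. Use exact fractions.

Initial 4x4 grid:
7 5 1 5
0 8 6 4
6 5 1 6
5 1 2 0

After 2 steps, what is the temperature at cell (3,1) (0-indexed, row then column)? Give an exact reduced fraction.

Step 1: cell (3,1) = 13/4
Step 2: cell (3,1) = 249/80
Full grid after step 2:
  29/6 183/40 101/24 77/18
  361/80 47/10 223/50 23/6
  349/80 81/20 319/100 11/3
  15/4 249/80 131/48 77/36

Answer: 249/80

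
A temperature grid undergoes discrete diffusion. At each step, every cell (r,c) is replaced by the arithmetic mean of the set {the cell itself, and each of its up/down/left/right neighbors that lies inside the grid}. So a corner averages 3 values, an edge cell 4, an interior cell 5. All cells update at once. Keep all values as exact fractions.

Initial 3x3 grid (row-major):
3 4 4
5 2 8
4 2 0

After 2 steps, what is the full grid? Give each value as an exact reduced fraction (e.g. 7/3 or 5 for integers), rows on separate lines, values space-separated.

Answer: 43/12 1007/240 145/36
461/120 329/100 491/120
55/18 33/10 53/18

Derivation:
After step 1:
  4 13/4 16/3
  7/2 21/5 7/2
  11/3 2 10/3
After step 2:
  43/12 1007/240 145/36
  461/120 329/100 491/120
  55/18 33/10 53/18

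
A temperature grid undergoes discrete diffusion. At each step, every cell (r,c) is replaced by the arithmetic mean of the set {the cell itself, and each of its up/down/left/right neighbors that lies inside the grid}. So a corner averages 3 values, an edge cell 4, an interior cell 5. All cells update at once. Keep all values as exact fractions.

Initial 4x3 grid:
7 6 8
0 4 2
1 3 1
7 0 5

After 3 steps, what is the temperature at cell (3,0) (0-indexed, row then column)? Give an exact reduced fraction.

Answer: 2939/1080

Derivation:
Step 1: cell (3,0) = 8/3
Step 2: cell (3,0) = 55/18
Step 3: cell (3,0) = 2939/1080
Full grid after step 3:
  451/108 64541/14400 1951/432
  25043/7200 10847/3000 13459/3600
  21043/7200 1054/375 1789/600
  2939/1080 40511/14400 637/240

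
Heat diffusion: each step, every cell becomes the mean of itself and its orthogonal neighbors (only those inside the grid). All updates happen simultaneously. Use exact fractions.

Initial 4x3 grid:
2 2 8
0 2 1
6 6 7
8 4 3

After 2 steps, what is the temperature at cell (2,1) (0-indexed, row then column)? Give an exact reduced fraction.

Answer: 217/50

Derivation:
Step 1: cell (2,1) = 5
Step 2: cell (2,1) = 217/50
Full grid after step 2:
  22/9 107/40 35/9
  331/120 177/50 877/240
  37/8 217/50 221/48
  65/12 251/48 85/18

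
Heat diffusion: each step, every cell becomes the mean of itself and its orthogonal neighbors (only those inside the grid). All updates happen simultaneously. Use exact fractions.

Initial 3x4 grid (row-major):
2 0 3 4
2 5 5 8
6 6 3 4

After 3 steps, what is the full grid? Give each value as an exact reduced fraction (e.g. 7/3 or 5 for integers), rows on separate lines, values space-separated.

After step 1:
  4/3 5/2 3 5
  15/4 18/5 24/5 21/4
  14/3 5 9/2 5
After step 2:
  91/36 313/120 153/40 53/12
  267/80 393/100 423/100 401/80
  161/36 533/120 193/40 59/12
After step 3:
  6101/2160 5801/1800 377/100 3181/720
  5707/1600 7419/2000 8729/2000 22291/4800
  8821/2160 7951/1800 1381/300 3541/720

Answer: 6101/2160 5801/1800 377/100 3181/720
5707/1600 7419/2000 8729/2000 22291/4800
8821/2160 7951/1800 1381/300 3541/720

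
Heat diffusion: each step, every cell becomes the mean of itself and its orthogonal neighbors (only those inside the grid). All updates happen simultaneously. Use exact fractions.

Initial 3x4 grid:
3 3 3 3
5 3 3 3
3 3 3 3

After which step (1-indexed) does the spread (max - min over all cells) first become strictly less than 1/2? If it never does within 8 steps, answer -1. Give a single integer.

Step 1: max=11/3, min=3, spread=2/3
Step 2: max=427/120, min=3, spread=67/120
Step 3: max=3677/1080, min=3, spread=437/1080
  -> spread < 1/2 first at step 3
Step 4: max=1453531/432000, min=1509/500, spread=29951/86400
Step 5: max=12879821/3888000, min=10283/3375, spread=206761/777600
Step 6: max=5121795571/1555200000, min=8265671/2700000, spread=14430763/62208000
Step 7: max=305043741689/93312000000, min=665652727/216000000, spread=139854109/746496000
Step 8: max=18218631890251/5598720000000, min=60171228977/19440000000, spread=7114543559/44789760000

Answer: 3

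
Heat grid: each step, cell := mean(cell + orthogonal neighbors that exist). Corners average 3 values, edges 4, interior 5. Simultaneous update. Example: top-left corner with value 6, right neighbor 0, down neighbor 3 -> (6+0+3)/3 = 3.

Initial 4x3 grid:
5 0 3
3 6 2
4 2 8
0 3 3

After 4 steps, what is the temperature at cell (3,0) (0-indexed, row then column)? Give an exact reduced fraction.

Step 1: cell (3,0) = 7/3
Step 2: cell (3,0) = 79/36
Step 3: cell (3,0) = 6491/2160
Step 4: cell (3,0) = 193247/64800
Full grid after step 4:
  53533/16200 1363273/432000 218857/64800
  682039/216000 313471/90000 363707/108000
  705839/216000 65213/20000 396857/108000
  193247/64800 60577/18000 111611/32400

Answer: 193247/64800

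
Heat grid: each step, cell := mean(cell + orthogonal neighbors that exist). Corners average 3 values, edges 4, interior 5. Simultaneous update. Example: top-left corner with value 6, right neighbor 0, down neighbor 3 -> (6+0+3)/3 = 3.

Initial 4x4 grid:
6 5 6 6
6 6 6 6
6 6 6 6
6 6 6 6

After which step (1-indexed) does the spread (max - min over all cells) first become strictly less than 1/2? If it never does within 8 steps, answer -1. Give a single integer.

Answer: 1

Derivation:
Step 1: max=6, min=17/3, spread=1/3
  -> spread < 1/2 first at step 1
Step 2: max=6, min=689/120, spread=31/120
Step 3: max=6, min=6269/1080, spread=211/1080
Step 4: max=6, min=631157/108000, spread=16843/108000
Step 5: max=53921/9000, min=5693357/972000, spread=130111/972000
Step 6: max=3232841/540000, min=171317633/29160000, spread=3255781/29160000
Step 7: max=3228893/540000, min=5148446309/874800000, spread=82360351/874800000
Step 8: max=580693559/97200000, min=154712683109/26244000000, spread=2074577821/26244000000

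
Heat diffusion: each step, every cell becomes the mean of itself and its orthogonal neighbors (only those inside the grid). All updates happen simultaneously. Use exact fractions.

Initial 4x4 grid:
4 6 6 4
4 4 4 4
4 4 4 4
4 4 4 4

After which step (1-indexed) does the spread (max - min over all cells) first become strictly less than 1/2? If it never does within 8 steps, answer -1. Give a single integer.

Step 1: max=5, min=4, spread=1
Step 2: max=143/30, min=4, spread=23/30
Step 3: max=4151/900, min=4, spread=551/900
Step 4: max=24463/5400, min=908/225, spread=2671/5400
  -> spread < 1/2 first at step 4
Step 5: max=3622427/810000, min=182743/45000, spread=333053/810000
Step 6: max=107673743/24300000, min=275773/67500, spread=8395463/24300000
Step 7: max=3206987951/729000000, min=55473007/13500000, spread=211445573/729000000
Step 8: max=3826348547/874800000, min=2509076147/607500000, spread=5331972383/21870000000

Answer: 4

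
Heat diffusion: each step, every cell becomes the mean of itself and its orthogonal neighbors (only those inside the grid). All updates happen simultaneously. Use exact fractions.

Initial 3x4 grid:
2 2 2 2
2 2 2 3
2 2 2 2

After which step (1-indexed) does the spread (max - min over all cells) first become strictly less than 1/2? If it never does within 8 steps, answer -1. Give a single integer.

Step 1: max=7/3, min=2, spread=1/3
  -> spread < 1/2 first at step 1
Step 2: max=547/240, min=2, spread=67/240
Step 3: max=4757/2160, min=2, spread=437/2160
Step 4: max=1885531/864000, min=2009/1000, spread=29951/172800
Step 5: max=16767821/7776000, min=6829/3375, spread=206761/1555200
Step 6: max=6676995571/3110400000, min=10965671/5400000, spread=14430763/124416000
Step 7: max=398355741689/186624000000, min=881652727/432000000, spread=139854109/1492992000
Step 8: max=23817351890251/11197440000000, min=79611228977/38880000000, spread=7114543559/89579520000

Answer: 1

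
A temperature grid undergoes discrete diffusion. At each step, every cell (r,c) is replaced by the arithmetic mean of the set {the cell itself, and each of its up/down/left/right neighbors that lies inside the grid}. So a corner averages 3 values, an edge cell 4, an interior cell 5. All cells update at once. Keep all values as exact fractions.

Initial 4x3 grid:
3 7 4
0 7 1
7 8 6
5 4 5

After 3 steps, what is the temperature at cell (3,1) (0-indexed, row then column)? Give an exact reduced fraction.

Step 1: cell (3,1) = 11/2
Step 2: cell (3,1) = 667/120
Step 3: cell (3,1) = 7669/1440
Full grid after step 3:
  4633/1080 13073/2880 3217/720
  1355/288 281/60 29/6
  7243/1440 6319/1200 1213/240
  11579/2160 7669/1440 319/60

Answer: 7669/1440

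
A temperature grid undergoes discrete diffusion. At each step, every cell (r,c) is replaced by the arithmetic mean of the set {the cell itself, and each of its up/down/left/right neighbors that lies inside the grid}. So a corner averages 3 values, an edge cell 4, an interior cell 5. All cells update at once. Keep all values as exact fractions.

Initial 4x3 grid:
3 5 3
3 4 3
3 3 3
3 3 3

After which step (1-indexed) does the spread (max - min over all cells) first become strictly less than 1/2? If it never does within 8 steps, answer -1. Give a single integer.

Answer: 3

Derivation:
Step 1: max=15/4, min=3, spread=3/4
Step 2: max=881/240, min=3, spread=161/240
Step 3: max=51091/14400, min=1221/400, spread=1427/2880
  -> spread < 1/2 first at step 3
Step 4: max=3027929/864000, min=73979/24000, spread=72937/172800
Step 5: max=179348491/51840000, min=4482581/1440000, spread=719023/2073600
Step 6: max=10668847169/3110400000, min=90403793/28800000, spread=36209501/124416000
Step 7: max=635268652771/186624000000, min=16396024261/5184000000, spread=72018847/298598400
Step 8: max=37888710922889/11197440000000, min=989825813299/311040000000, spread=18039853153/89579520000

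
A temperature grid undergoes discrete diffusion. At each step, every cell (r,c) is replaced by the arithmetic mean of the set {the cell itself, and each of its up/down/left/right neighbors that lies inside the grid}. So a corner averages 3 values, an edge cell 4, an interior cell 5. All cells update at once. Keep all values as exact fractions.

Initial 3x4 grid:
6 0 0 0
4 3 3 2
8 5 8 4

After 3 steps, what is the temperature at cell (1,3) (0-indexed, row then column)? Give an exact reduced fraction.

Step 1: cell (1,3) = 9/4
Step 2: cell (1,3) = 647/240
Step 3: cell (1,3) = 38629/14400
Full grid after step 3:
  1477/432 10441/3600 7301/3600 4057/2160
  7001/1600 7337/2000 19091/6000 38629/14400
  2141/432 17291/3600 14801/3600 8197/2160

Answer: 38629/14400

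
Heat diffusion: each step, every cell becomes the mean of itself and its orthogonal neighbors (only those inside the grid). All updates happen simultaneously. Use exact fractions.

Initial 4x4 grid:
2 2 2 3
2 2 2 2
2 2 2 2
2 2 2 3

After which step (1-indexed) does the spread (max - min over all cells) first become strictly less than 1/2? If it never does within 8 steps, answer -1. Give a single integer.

Answer: 1

Derivation:
Step 1: max=7/3, min=2, spread=1/3
  -> spread < 1/2 first at step 1
Step 2: max=41/18, min=2, spread=5/18
Step 3: max=955/432, min=2, spread=91/432
Step 4: max=28321/12960, min=151/75, spread=11141/64800
Step 5: max=280729/129600, min=72869/36000, spread=92003/648000
Step 6: max=41874857/19440000, min=91567/45000, spread=2317913/19440000
Step 7: max=1250558273/583200000, min=21191/10368, spread=58564523/583200000
Step 8: max=37373526581/17496000000, min=997138993/486000000, spread=1476522833/17496000000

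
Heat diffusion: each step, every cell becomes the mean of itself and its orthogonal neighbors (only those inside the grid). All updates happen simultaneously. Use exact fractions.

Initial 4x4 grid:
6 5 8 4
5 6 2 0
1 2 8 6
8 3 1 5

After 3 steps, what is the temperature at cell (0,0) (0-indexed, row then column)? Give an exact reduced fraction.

Step 1: cell (0,0) = 16/3
Step 2: cell (0,0) = 193/36
Step 3: cell (0,0) = 1073/216
Full grid after step 3:
  1073/216 9047/1800 901/200 3121/720
  16789/3600 13309/3000 71/16 9607/2400
  4883/1200 8381/2000 801/200 10007/2400
  571/144 9311/2400 9887/2400 1453/360

Answer: 1073/216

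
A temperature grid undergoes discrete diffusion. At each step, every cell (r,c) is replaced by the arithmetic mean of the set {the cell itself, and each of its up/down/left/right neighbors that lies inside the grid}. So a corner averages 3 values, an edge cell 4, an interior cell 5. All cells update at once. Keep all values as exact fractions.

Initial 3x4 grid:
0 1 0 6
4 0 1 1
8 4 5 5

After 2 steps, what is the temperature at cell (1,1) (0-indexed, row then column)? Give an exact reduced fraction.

Step 1: cell (1,1) = 2
Step 2: cell (1,1) = 109/50
Full grid after step 2:
  59/36 71/48 359/240 91/36
  3 109/50 62/25 213/80
  151/36 23/6 49/15 32/9

Answer: 109/50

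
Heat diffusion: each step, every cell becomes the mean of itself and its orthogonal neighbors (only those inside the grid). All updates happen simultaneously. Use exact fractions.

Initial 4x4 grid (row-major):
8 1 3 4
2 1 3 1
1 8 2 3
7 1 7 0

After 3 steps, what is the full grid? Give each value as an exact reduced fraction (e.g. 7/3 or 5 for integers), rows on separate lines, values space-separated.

Answer: 721/216 5359/1800 5209/1800 1097/432
11603/3600 9953/3000 15991/6000 19831/7200
4597/1200 1299/400 2021/600 18647/7200
2677/720 3203/800 22667/7200 3433/1080

Derivation:
After step 1:
  11/3 13/4 11/4 8/3
  3 3 2 11/4
  9/2 13/5 23/5 3/2
  3 23/4 5/2 10/3
After step 2:
  119/36 19/6 8/3 49/18
  85/24 277/100 151/50 107/48
  131/40 409/100 66/25 731/240
  53/12 277/80 971/240 22/9
After step 3:
  721/216 5359/1800 5209/1800 1097/432
  11603/3600 9953/3000 15991/6000 19831/7200
  4597/1200 1299/400 2021/600 18647/7200
  2677/720 3203/800 22667/7200 3433/1080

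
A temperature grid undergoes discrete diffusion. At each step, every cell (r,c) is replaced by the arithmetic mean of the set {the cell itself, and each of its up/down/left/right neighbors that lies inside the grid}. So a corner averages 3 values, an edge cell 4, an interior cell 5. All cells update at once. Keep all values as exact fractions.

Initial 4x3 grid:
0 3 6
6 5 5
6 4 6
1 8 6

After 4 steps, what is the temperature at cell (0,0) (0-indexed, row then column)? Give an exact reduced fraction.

Step 1: cell (0,0) = 3
Step 2: cell (0,0) = 43/12
Step 3: cell (0,0) = 77/20
Step 4: cell (0,0) = 88873/21600
Full grid after step 4:
  88873/21600 1844561/432000 148247/32400
  12959/3000 104453/22500 1046173/216000
  85889/18000 1786073/360000 1142293/216000
  71057/14400 4535677/864000 697163/129600

Answer: 88873/21600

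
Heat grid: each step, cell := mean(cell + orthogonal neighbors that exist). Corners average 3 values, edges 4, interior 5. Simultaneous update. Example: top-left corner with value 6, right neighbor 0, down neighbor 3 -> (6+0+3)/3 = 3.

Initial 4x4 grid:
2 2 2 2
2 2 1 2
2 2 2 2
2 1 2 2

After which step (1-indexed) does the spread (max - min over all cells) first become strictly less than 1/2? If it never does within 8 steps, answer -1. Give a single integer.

Answer: 1

Derivation:
Step 1: max=2, min=5/3, spread=1/3
  -> spread < 1/2 first at step 1
Step 2: max=2, min=209/120, spread=31/120
Step 3: max=467/240, min=3241/1800, spread=523/3600
Step 4: max=4627/2400, min=98053/54000, spread=12109/108000
Step 5: max=411883/216000, min=2960689/1620000, spread=256867/3240000
Step 6: max=12288569/6480000, min=178458689/97200000, spread=2934923/48600000
Step 7: max=122281769/64800000, min=2683803031/1458000000, spread=135073543/2916000000
Step 8: max=10971897121/5832000000, min=161396925371/87480000000, spread=795382861/21870000000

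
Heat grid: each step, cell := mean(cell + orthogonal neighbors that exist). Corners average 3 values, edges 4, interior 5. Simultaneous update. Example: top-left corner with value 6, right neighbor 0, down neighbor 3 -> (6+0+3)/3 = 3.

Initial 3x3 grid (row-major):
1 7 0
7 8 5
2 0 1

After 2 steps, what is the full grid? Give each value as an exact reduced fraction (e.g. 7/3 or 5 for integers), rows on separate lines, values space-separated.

Answer: 9/2 23/5 23/6
179/40 403/100 149/40
41/12 263/80 11/4

Derivation:
After step 1:
  5 4 4
  9/2 27/5 7/2
  3 11/4 2
After step 2:
  9/2 23/5 23/6
  179/40 403/100 149/40
  41/12 263/80 11/4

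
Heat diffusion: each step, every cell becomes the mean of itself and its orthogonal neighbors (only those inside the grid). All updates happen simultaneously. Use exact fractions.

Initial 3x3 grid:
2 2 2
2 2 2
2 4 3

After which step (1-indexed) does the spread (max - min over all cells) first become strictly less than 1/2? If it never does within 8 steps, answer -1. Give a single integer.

Answer: 3

Derivation:
Step 1: max=3, min=2, spread=1
Step 2: max=649/240, min=2, spread=169/240
Step 3: max=467/180, min=2539/1200, spread=1723/3600
  -> spread < 1/2 first at step 3
Step 4: max=8983/3600, min=11687/5400, spread=143/432
Step 5: max=1590103/648000, min=26657/12000, spread=1205/5184
Step 6: max=93847741/38880000, min=43751683/19440000, spread=10151/62208
Step 7: max=619858903/259200000, min=2655744751/1166400000, spread=85517/746496
Step 8: max=332180072069/139968000000, min=53487222949/23328000000, spread=720431/8957952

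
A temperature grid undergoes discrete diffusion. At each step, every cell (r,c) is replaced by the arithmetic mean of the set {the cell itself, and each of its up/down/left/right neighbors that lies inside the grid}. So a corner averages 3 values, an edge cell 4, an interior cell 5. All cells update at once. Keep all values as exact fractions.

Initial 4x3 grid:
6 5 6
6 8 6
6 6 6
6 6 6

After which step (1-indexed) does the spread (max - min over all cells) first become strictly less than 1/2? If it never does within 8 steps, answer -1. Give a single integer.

Step 1: max=13/2, min=17/3, spread=5/6
Step 2: max=637/100, min=1427/240, spread=509/1200
  -> spread < 1/2 first at step 2
Step 3: max=776/125, min=1211/200, spread=153/1000
Step 4: max=2224297/360000, min=7309/1200, spread=31597/360000
Step 5: max=19925177/3240000, min=1465357/240000, spread=57143/1296000
Step 6: max=7961010457/1296000000, min=39640661/6480000, spread=10959419/432000000
Step 7: max=71573536487/11664000000, min=15866442451/2592000000, spread=69818183/4665600000
Step 8: max=28620830085217/4665600000000, min=142881598741/23328000000, spread=44510337017/4665600000000

Answer: 2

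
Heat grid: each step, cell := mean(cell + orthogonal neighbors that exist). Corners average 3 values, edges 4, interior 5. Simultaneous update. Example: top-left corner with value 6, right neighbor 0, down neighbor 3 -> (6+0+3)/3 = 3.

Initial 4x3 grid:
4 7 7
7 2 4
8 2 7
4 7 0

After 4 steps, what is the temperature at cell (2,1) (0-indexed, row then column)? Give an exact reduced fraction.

Answer: 562949/120000

Derivation:
Step 1: cell (2,1) = 26/5
Step 2: cell (2,1) = 427/100
Step 3: cell (2,1) = 1207/250
Step 4: cell (2,1) = 562949/120000
Full grid after step 4:
  57161/10800 123653/24000 109847/21600
  20493/4000 100579/20000 38361/8000
  545401/108000 562949/120000 991927/216000
  628207/129600 1350301/288000 566657/129600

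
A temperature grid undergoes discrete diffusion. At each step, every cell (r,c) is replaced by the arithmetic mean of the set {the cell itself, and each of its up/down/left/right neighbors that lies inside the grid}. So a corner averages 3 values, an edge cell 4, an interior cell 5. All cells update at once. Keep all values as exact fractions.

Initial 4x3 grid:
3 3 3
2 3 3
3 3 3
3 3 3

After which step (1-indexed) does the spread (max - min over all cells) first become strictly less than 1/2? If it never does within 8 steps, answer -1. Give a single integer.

Answer: 1

Derivation:
Step 1: max=3, min=8/3, spread=1/3
  -> spread < 1/2 first at step 1
Step 2: max=3, min=329/120, spread=31/120
Step 3: max=3, min=3029/1080, spread=211/1080
Step 4: max=5353/1800, min=307103/108000, spread=14077/108000
Step 5: max=320317/108000, min=2775593/972000, spread=5363/48600
Step 6: max=177131/60000, min=83739191/29160000, spread=93859/1166400
Step 7: max=286263533/97200000, min=5038525519/1749600000, spread=4568723/69984000
Step 8: max=8566381111/2916000000, min=303147564371/104976000000, spread=8387449/167961600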